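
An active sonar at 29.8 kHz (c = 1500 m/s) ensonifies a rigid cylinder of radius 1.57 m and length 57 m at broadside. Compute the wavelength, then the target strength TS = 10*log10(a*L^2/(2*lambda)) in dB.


Step 1: lambda = c/f = 1500/29800 = 0.05034 m
Step 2: TS = 10*log10(a*L^2/(2*lambda)) = 10*log10(1.57*57^2/(2*0.05034)) = 47.05

47.05 dB


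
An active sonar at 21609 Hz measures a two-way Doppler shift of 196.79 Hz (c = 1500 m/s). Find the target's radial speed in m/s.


From fd = 2*f*v/c, v = c*fd/(2*f) = 1500 * 196.79 / (2*21609) = 6.83

6.83 m/s


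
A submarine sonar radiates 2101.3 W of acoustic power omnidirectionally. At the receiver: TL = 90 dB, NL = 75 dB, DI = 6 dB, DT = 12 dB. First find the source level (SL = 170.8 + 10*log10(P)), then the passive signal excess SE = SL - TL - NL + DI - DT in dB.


Step 1: SL = 170.8 + 10*log10(2101.3) = 204.02 dB
Step 2: SE = SL - TL - NL + DI - DT = 204.02 - 90 - 75 + 6 - 12 = 33.02

33.02 dB


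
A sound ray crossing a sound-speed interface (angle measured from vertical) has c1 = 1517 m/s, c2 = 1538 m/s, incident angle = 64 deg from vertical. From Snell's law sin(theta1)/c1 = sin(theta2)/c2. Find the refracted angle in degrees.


sin(theta2) = (c2/c1)*sin(theta1) = (1538/1517)*sin(64 deg) = 0.91124
theta2 = arcsin(0.91124) = 65.68

65.68 deg


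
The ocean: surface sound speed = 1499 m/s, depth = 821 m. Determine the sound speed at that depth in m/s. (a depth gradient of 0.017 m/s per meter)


1512.957 m/s


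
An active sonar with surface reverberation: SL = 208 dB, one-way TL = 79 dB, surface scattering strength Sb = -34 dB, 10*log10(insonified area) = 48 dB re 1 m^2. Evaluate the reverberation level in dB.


RL = SL - 2*TL + Sb + 10*log10(A) = 208 - 2*79 + (-34) + 48 = 64

64 dB


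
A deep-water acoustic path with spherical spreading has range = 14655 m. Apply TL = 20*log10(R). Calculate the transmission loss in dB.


TL = 20*log10(14655) = 83.32

83.32 dB


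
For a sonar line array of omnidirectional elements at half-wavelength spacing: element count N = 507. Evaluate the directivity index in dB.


DI = 10*log10(507) = 27.05

27.05 dB


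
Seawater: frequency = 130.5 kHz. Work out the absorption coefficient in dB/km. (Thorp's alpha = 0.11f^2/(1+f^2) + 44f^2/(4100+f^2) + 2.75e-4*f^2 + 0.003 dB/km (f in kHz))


f^2 = 17030.25
alpha = 0.11*17030.25/(1+17030.25) + 44*17030.25/(4100+17030.25) + 2.75e-4*17030.25 + 0.003 = 40.259

40.259 dB/km


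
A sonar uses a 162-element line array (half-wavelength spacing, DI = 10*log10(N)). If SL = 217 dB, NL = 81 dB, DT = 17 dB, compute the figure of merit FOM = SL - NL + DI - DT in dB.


Step 1: DI = 10*log10(162) = 22.1 dB
Step 2: FOM = SL - NL + DI - DT = 217 - 81 + 22.1 - 17 = 141.1

141.1 dB


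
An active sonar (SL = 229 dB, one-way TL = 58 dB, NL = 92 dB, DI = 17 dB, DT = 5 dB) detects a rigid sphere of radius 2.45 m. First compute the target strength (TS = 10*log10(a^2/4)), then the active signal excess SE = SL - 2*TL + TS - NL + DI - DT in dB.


Step 1: TS = 10*log10(2.45^2/4) = 1.76 dB
Step 2: SE = SL - 2*TL + TS - NL + DI - DT = 229 - 2*58 + (1.76) - 92 + 17 - 5 = 34.76

34.76 dB


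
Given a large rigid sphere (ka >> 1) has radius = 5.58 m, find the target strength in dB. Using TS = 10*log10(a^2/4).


TS = 10*log10(5.58^2 / 4) = 10*log10(7.7841) = 8.91

8.91 dB


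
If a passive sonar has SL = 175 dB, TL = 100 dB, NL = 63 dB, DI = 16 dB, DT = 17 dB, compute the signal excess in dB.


11 dB


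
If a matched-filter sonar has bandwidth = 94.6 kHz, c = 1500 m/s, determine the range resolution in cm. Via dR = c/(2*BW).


0.79 cm


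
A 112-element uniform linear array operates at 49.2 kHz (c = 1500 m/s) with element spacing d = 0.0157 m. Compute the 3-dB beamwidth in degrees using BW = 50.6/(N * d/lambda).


Step 1: lambda = 1500/49200 = 0.03049 m
Step 2: d/lambda = 0.0157/0.03049 = 0.5149
Step 3: BW = 50.6/(N * d/lambda) = 50.6/(112 * 0.5149) = 0.88

0.88 deg


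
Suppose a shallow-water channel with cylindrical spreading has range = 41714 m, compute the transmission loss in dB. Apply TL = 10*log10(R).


TL = 10*log10(41714) = 46.2

46.2 dB


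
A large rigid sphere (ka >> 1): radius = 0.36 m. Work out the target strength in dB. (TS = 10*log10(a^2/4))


-14.89 dB


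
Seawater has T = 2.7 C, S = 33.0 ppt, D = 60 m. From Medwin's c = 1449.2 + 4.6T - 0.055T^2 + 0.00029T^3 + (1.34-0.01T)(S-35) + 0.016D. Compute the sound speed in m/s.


c = 1449.2 + 4.6*2.7 - 0.055*2.7^2 + 0.00029*2.7^3 + (1.34 - 0.01*2.7)*(33.0 - 35) + 0.016*60 = 1459.56

1459.56 m/s


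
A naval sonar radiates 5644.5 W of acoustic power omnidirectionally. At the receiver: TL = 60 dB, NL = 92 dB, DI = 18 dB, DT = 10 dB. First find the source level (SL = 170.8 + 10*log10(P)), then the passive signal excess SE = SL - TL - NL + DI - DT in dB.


Step 1: SL = 170.8 + 10*log10(5644.5) = 208.32 dB
Step 2: SE = SL - TL - NL + DI - DT = 208.32 - 60 - 92 + 18 - 10 = 64.32

64.32 dB


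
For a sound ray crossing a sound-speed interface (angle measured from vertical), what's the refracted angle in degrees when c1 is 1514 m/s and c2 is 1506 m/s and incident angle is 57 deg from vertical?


sin(theta2) = (c2/c1)*sin(theta1) = (1506/1514)*sin(57 deg) = 0.83424
theta2 = arcsin(0.83424) = 56.54

56.54 deg


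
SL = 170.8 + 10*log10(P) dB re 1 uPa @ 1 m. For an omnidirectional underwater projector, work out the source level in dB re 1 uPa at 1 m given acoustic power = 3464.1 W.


SL = 170.8 + 10*log10(3464.1) = 170.8 + 35.4 = 206.2

206.2 dB


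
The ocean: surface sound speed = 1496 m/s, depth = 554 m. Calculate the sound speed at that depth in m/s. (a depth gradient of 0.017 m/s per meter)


c = 1496 + 0.017 * 554 = 1505.418

1505.418 m/s


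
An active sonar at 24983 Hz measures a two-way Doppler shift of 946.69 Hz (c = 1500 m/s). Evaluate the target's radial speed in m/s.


From fd = 2*f*v/c, v = c*fd/(2*f) = 1500 * 946.69 / (2*24983) = 28.42

28.42 m/s


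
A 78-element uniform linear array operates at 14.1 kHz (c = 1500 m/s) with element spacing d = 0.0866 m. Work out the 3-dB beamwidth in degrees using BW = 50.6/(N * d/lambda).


Step 1: lambda = 1500/14100 = 0.10638 m
Step 2: d/lambda = 0.0866/0.10638 = 0.8141
Step 3: BW = 50.6/(N * d/lambda) = 50.6/(78 * 0.8141) = 0.8

0.8 deg


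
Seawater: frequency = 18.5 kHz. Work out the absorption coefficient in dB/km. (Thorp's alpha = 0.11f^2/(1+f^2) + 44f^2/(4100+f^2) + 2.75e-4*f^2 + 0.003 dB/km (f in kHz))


f^2 = 342.25
alpha = 0.11*342.25/(1+342.25) + 44*342.25/(4100+342.25) + 2.75e-4*342.25 + 0.003 = 3.597

3.597 dB/km


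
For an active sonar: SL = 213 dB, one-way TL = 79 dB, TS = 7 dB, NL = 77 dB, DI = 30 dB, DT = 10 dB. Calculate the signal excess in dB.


SE = SL - 2*TL + TS - NL + DI - DT = 213 - 2*79 + (7) - 77 + 30 - 10 = 5

5 dB


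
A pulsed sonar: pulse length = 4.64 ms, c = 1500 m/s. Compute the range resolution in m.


3.48 m


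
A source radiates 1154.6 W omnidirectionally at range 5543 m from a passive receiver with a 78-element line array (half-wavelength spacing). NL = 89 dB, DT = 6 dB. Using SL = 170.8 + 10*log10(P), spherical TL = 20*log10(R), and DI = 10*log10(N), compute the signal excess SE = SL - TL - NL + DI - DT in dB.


Step 1: SL = 170.8 + 10*log10(1154.6) = 201.42 dB
Step 2: TL = 20*log10(5543) = 74.87 dB
Step 3: DI = 10*log10(78) = 18.92 dB
Step 4: SE = SL - TL - NL + DI - DT = 201.42 - 74.87 - 89 + 18.92 - 6 = 50.47

50.47 dB


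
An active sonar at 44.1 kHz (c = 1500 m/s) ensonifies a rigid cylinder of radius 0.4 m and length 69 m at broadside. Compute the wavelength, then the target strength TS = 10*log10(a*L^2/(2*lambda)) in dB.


Step 1: lambda = c/f = 1500/44100 = 0.03401 m
Step 2: TS = 10*log10(a*L^2/(2*lambda)) = 10*log10(0.4*69^2/(2*0.03401)) = 44.47

44.47 dB


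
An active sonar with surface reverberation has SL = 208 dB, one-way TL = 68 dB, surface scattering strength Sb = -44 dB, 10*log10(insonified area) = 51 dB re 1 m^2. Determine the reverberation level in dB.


RL = SL - 2*TL + Sb + 10*log10(A) = 208 - 2*68 + (-44) + 51 = 79

79 dB


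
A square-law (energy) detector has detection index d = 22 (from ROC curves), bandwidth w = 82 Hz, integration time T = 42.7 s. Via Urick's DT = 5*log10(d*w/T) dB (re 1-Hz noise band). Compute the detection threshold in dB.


8.13 dB


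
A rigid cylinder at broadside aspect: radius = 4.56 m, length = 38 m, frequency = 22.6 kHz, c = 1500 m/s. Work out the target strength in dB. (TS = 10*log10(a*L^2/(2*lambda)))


46.96 dB


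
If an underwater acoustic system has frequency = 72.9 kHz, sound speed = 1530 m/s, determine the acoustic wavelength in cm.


lambda = c/f = 1530 / 72900 = 0.021 m = 2.1 cm

2.1 cm


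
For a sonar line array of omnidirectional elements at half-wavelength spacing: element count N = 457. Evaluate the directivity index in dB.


26.6 dB


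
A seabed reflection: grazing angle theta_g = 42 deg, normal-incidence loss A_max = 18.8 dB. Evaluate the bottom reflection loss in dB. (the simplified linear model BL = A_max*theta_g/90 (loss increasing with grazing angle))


BL = A_max * theta_g / 90 = 18.8 * 42 / 90 = 8.77

8.77 dB


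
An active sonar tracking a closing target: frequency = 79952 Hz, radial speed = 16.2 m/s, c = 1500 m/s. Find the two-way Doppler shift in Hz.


fd = 2*f*v/c = 2 * 79952 * 16.2 / 1500 = 1726.96

1726.96 Hz


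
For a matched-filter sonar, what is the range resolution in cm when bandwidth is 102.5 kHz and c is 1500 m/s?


dR = c/(2*BW) = 1500 / (2 * 102.5e3) = 0.0073 m = 0.73 cm

0.73 cm


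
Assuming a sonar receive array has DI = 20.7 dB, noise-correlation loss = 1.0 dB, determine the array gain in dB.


19.7 dB


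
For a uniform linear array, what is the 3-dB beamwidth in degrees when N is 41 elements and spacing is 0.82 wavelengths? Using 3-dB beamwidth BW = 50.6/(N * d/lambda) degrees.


1.51 deg


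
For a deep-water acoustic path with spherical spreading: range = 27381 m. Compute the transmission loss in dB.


TL = 20*log10(27381) = 88.75

88.75 dB


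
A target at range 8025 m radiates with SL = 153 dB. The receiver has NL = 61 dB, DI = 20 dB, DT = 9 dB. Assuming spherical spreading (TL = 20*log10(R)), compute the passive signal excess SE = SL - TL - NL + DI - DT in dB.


Step 1: TL = 20*log10(8025) = 78.09 dB
Step 2: SE = 153 - 78.09 - 61 + 20 - 9 = 24.91

24.91 dB


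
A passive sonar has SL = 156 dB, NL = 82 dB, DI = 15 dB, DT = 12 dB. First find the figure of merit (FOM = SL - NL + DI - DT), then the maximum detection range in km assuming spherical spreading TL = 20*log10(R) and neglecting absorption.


Step 1: FOM = SL - NL + DI - DT = 156 - 82 + 15 - 12 = 77 dB
Step 2: at max range FOM = TL = 20*log10(R), so R = 10^(77/20) = 7079.46 m = 7.08 km

7.08 km


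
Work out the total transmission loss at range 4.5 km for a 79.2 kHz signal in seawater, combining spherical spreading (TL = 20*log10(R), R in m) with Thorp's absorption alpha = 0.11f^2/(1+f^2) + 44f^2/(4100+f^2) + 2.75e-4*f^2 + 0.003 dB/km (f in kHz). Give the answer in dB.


201.07 dB


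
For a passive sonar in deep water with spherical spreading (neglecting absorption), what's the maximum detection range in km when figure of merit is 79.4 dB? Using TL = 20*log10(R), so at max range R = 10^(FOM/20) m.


At max range FOM = TL, so 20*log10(R) = 79.4
R = 10^(79.4/20) = 9332.54 m = 9.33 km

9.33 km


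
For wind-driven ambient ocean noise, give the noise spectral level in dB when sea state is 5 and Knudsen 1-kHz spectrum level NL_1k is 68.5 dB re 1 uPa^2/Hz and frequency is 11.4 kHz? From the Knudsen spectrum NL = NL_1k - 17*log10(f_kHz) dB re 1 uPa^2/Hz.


NL = NL_1k - 17*log10(f_kHz) = 68.5 - 17*log10(11.4) = 68.5 - (17.97) = 50.53

50.53 dB


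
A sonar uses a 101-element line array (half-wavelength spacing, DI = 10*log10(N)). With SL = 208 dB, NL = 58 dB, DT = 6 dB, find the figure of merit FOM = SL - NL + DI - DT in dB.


Step 1: DI = 10*log10(101) = 20.04 dB
Step 2: FOM = SL - NL + DI - DT = 208 - 58 + 20.04 - 6 = 164.04

164.04 dB


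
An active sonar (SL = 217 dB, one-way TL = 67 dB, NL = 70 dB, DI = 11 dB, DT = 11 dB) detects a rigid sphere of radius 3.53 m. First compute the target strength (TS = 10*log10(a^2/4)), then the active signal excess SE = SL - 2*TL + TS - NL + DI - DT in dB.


Step 1: TS = 10*log10(3.53^2/4) = 4.93 dB
Step 2: SE = SL - 2*TL + TS - NL + DI - DT = 217 - 2*67 + (4.93) - 70 + 11 - 11 = 17.93

17.93 dB


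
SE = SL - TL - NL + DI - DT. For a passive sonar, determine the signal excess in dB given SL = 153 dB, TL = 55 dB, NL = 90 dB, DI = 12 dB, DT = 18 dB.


SE = SL - TL - NL + DI - DT = 153 - 55 - 90 + 12 - 18 = 2

2 dB


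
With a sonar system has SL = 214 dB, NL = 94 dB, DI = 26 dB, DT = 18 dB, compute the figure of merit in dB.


FOM = SL - NL + DI - DT = 214 - 94 + 26 - 18 = 128

128 dB


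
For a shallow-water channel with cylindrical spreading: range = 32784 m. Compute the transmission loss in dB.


45.16 dB


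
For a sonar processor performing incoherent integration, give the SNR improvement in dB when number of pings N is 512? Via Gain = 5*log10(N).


Gain = 5*log10(512) = 13.55

13.55 dB


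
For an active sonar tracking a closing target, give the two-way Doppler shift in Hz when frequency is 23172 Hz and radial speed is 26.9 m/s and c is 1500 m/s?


fd = 2*f*v/c = 2 * 23172 * 26.9 / 1500 = 831.1

831.1 Hz


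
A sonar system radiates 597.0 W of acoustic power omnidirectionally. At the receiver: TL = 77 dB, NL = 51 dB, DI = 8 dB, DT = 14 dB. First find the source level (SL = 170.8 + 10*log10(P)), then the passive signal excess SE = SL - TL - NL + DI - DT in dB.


Step 1: SL = 170.8 + 10*log10(597.0) = 198.56 dB
Step 2: SE = SL - TL - NL + DI - DT = 198.56 - 77 - 51 + 8 - 14 = 64.56

64.56 dB


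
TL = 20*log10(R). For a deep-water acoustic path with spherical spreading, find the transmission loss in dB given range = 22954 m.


TL = 20*log10(22954) = 87.22

87.22 dB


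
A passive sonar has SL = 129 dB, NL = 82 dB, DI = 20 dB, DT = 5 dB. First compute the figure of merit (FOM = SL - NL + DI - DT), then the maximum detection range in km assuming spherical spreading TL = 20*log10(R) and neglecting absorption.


Step 1: FOM = SL - NL + DI - DT = 129 - 82 + 20 - 5 = 62 dB
Step 2: at max range FOM = TL = 20*log10(R), so R = 10^(62/20) = 1258.93 m = 1.26 km

1.26 km


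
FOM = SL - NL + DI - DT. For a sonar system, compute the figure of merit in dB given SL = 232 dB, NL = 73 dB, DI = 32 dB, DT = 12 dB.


FOM = SL - NL + DI - DT = 232 - 73 + 32 - 12 = 179

179 dB


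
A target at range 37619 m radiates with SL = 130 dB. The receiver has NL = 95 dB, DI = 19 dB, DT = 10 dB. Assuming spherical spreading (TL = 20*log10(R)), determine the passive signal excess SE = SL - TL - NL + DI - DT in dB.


-47.51 dB


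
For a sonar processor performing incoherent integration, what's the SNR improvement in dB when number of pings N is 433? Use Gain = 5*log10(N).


13.18 dB


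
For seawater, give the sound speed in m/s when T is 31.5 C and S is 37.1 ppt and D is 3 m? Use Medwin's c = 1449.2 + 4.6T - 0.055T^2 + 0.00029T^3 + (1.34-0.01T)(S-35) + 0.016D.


c = 1449.2 + 4.6*31.5 - 0.055*31.5^2 + 0.00029*31.5^3 + (1.34 - 0.01*31.5)*(37.1 - 35) + 0.016*3 = 1550.79

1550.79 m/s


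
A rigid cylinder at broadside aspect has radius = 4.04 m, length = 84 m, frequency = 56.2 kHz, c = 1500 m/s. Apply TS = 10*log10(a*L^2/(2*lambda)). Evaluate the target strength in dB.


lambda = 1500/56200 = 0.02669 m
TS = 10*log10(4.04*84^2/(2*0.02669)) = 57.28

57.28 dB


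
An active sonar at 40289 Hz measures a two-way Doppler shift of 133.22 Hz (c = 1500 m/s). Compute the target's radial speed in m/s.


2.48 m/s


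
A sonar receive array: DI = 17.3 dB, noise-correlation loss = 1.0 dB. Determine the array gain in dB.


16.3 dB


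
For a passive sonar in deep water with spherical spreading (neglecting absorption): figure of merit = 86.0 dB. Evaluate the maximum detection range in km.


19.95 km


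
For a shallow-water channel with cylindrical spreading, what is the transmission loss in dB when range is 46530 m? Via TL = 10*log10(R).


46.68 dB


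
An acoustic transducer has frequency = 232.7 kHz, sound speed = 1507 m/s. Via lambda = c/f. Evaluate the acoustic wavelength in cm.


lambda = c/f = 1507 / 232700 = 0.0065 m = 0.65 cm

0.65 cm


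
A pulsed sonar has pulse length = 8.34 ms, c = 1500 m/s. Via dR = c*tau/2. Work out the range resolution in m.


6.255 m


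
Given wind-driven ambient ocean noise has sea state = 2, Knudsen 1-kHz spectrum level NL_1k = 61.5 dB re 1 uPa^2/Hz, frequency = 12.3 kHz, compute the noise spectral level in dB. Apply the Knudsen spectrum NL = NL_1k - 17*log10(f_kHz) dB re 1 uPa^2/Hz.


NL = NL_1k - 17*log10(f_kHz) = 61.5 - 17*log10(12.3) = 61.5 - (18.53) = 42.97

42.97 dB


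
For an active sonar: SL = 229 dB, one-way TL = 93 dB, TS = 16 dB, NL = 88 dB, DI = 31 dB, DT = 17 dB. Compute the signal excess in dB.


-15 dB


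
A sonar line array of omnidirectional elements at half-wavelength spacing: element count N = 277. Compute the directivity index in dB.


DI = 10*log10(277) = 24.42

24.42 dB


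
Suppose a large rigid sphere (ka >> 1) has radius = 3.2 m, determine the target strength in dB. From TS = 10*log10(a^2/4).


4.08 dB


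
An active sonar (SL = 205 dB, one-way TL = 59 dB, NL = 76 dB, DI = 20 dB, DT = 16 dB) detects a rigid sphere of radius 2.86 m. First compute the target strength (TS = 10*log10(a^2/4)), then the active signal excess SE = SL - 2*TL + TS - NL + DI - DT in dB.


Step 1: TS = 10*log10(2.86^2/4) = 3.11 dB
Step 2: SE = SL - 2*TL + TS - NL + DI - DT = 205 - 2*59 + (3.11) - 76 + 20 - 16 = 18.11

18.11 dB


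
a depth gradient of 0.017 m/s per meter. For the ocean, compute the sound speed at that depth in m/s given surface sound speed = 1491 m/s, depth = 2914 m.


c = 1491 + 0.017 * 2914 = 1540.538

1540.538 m/s


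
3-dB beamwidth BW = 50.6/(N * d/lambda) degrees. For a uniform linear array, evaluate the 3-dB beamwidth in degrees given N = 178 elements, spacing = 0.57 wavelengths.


BW = 50.6 / (178 * 0.57) = 50.6 / 101.46 = 0.5

0.5 deg


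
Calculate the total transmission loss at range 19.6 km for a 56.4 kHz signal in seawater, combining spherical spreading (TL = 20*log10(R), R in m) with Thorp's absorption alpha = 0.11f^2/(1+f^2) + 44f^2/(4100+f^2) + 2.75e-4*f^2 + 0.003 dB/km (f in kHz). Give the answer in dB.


Step 1 (Thorp): alpha = 0.11*3180.96/(1+3180.96) + 44*3180.96/(4100+3180.96) + 2.75e-4*3180.96 + 0.003 = 20.2108 dB/km
Step 2: TL_spread = 20*log10(19600) = 85.85 dB
Step 3: TL_abs = alpha*R = 20.2108 * 19.6 = 396.13 dB
Step 4: TL_total = 85.85 + 396.13 = 481.98

481.98 dB


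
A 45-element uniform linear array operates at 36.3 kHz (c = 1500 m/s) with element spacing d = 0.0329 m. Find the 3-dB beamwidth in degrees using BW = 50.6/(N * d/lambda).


Step 1: lambda = 1500/36300 = 0.04132 m
Step 2: d/lambda = 0.0329/0.04132 = 0.7962
Step 3: BW = 50.6/(N * d/lambda) = 50.6/(45 * 0.7962) = 1.41

1.41 deg


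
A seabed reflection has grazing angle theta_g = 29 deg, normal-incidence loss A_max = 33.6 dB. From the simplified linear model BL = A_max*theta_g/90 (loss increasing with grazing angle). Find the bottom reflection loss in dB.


10.83 dB


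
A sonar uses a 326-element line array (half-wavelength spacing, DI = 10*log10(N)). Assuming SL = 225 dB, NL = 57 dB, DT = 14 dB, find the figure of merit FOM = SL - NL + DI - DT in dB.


179.13 dB


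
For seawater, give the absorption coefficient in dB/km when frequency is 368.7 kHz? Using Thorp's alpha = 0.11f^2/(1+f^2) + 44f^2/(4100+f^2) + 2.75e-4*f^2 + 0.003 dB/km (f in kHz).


f^2 = 135939.69
alpha = 0.11*135939.69/(1+135939.69) + 44*135939.69/(4100+135939.69) + 2.75e-4*135939.69 + 0.003 = 80.208

80.208 dB/km


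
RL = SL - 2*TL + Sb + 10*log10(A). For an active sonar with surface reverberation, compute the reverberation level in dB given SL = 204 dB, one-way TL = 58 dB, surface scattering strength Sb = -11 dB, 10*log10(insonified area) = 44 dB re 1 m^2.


121 dB


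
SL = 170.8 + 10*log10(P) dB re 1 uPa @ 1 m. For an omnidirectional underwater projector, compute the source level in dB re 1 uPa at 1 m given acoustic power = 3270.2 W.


SL = 170.8 + 10*log10(3270.2) = 170.8 + 35.15 = 205.95

205.95 dB


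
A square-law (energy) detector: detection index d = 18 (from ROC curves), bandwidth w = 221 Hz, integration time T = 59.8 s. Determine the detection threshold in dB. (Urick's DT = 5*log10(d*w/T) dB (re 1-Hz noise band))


9.11 dB


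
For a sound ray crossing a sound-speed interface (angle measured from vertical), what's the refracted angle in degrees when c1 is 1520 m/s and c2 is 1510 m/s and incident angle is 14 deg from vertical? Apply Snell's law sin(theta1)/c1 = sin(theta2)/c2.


13.91 deg


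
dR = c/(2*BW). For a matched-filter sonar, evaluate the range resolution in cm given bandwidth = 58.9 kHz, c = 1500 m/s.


dR = c/(2*BW) = 1500 / (2 * 58.9e3) = 0.0127 m = 1.27 cm

1.27 cm


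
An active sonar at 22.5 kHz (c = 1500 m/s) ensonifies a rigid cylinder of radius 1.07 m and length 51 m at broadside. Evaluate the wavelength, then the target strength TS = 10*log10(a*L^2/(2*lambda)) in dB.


Step 1: lambda = c/f = 1500/22500 = 0.06667 m
Step 2: TS = 10*log10(a*L^2/(2*lambda)) = 10*log10(1.07*51^2/(2*0.06667)) = 43.2

43.2 dB


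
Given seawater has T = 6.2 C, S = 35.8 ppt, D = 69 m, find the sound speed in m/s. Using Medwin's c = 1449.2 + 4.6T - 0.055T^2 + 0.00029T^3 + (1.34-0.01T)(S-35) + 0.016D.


c = 1449.2 + 4.6*6.2 - 0.055*6.2^2 + 0.00029*6.2^3 + (1.34 - 0.01*6.2)*(35.8 - 35) + 0.016*69 = 1477.8

1477.8 m/s


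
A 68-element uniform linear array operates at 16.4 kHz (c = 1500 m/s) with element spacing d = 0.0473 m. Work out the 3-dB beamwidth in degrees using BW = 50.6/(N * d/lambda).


Step 1: lambda = 1500/16400 = 0.09146 m
Step 2: d/lambda = 0.0473/0.09146 = 0.5172
Step 3: BW = 50.6/(N * d/lambda) = 50.6/(68 * 0.5172) = 1.44

1.44 deg


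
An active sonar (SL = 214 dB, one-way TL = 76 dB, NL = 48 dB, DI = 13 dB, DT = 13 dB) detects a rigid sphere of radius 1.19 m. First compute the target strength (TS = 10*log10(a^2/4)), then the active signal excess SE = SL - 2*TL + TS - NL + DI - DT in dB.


Step 1: TS = 10*log10(1.19^2/4) = -4.51 dB
Step 2: SE = SL - 2*TL + TS - NL + DI - DT = 214 - 2*76 + (-4.51) - 48 + 13 - 13 = 9.49

9.49 dB


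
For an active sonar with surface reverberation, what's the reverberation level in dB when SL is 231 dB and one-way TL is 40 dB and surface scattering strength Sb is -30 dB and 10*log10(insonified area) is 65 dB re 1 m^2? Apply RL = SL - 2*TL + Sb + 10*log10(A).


RL = SL - 2*TL + Sb + 10*log10(A) = 231 - 2*40 + (-30) + 65 = 186

186 dB


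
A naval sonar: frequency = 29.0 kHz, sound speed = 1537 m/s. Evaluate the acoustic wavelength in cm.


lambda = c/f = 1537 / 29000 = 0.053 m = 5.3 cm

5.3 cm


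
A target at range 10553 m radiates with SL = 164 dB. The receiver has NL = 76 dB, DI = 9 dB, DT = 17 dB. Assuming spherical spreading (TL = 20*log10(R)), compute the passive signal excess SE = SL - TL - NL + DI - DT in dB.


Step 1: TL = 20*log10(10553) = 80.47 dB
Step 2: SE = 164 - 80.47 - 76 + 9 - 17 = -0.47

-0.47 dB


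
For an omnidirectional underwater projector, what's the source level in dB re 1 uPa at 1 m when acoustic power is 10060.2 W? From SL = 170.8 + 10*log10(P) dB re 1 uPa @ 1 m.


SL = 170.8 + 10*log10(10060.2) = 170.8 + 40.03 = 210.83

210.83 dB


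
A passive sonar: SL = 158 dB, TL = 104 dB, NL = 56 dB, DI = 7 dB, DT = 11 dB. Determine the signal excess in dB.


-6 dB


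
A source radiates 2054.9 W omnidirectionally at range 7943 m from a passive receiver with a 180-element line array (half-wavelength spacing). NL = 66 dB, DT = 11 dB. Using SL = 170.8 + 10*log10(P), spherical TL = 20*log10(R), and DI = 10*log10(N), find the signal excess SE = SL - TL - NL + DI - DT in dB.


71.48 dB


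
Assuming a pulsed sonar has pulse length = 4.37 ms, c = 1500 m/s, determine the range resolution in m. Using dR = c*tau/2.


dR = c*tau/2 = 1500 * 4.37e-3 / 2 = 3.2775

3.2775 m


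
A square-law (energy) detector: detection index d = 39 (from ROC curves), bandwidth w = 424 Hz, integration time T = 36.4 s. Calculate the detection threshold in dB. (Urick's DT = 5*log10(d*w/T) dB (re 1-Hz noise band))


DT = 5*log10(d*w/T) = 5*log10(39 * 424 / 36.4) = 5*log10(454.29) = 13.29

13.29 dB


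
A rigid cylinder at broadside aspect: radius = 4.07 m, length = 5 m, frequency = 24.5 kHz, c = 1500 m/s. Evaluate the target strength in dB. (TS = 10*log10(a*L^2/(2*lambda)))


lambda = 1500/24500 = 0.06122 m
TS = 10*log10(4.07*5^2/(2*0.06122)) = 29.2

29.2 dB


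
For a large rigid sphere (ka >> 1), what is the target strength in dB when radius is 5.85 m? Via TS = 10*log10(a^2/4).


9.32 dB


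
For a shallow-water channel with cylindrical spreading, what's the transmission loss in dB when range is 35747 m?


TL = 10*log10(35747) = 45.53

45.53 dB


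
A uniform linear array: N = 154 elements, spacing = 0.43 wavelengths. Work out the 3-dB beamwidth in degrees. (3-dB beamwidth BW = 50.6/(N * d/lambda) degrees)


BW = 50.6 / (154 * 0.43) = 50.6 / 66.22 = 0.76

0.76 deg


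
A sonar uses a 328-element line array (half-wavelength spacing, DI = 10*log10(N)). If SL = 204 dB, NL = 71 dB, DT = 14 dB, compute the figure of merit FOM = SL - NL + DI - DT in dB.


Step 1: DI = 10*log10(328) = 25.16 dB
Step 2: FOM = SL - NL + DI - DT = 204 - 71 + 25.16 - 14 = 144.16

144.16 dB


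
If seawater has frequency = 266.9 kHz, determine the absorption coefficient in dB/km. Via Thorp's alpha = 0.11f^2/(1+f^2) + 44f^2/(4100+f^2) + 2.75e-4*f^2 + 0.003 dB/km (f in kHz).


61.308 dB/km


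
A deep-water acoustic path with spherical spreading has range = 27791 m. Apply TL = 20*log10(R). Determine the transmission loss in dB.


TL = 20*log10(27791) = 88.88

88.88 dB


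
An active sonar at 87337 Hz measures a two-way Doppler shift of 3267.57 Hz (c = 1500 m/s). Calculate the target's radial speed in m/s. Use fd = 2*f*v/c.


From fd = 2*f*v/c, v = c*fd/(2*f) = 1500 * 3267.57 / (2*87337) = 28.06

28.06 m/s


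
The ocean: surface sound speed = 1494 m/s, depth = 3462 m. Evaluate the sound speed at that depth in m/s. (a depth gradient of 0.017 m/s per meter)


1552.854 m/s


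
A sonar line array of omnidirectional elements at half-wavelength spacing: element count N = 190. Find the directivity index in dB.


DI = 10*log10(190) = 22.79

22.79 dB


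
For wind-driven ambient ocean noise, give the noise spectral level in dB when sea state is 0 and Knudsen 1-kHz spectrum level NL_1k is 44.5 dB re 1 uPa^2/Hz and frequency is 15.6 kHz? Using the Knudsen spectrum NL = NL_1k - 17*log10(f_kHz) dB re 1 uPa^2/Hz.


24.22 dB


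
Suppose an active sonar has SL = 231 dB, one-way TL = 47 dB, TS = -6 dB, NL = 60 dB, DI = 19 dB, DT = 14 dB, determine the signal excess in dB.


SE = SL - 2*TL + TS - NL + DI - DT = 231 - 2*47 + (-6) - 60 + 19 - 14 = 76

76 dB


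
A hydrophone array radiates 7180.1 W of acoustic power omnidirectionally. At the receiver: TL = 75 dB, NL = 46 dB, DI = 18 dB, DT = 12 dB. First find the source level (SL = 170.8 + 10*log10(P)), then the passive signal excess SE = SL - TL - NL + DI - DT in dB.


Step 1: SL = 170.8 + 10*log10(7180.1) = 209.36 dB
Step 2: SE = SL - TL - NL + DI - DT = 209.36 - 75 - 46 + 18 - 12 = 94.36

94.36 dB


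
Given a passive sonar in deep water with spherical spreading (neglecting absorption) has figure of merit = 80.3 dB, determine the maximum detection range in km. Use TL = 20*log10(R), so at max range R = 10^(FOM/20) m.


At max range FOM = TL, so 20*log10(R) = 80.3
R = 10^(80.3/20) = 10351.42 m = 10.35 km

10.35 km


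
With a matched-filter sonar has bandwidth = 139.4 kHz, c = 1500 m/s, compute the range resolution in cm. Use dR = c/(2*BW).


0.54 cm


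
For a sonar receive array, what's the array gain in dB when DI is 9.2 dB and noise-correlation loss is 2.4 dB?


6.8 dB


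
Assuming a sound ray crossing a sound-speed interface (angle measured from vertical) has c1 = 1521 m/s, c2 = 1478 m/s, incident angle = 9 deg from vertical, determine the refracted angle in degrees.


sin(theta2) = (c2/c1)*sin(theta1) = (1478/1521)*sin(9 deg) = 0.15201
theta2 = arcsin(0.15201) = 8.74

8.74 deg


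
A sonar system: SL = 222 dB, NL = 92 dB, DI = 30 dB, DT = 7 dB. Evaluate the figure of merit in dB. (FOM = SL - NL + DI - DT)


153 dB


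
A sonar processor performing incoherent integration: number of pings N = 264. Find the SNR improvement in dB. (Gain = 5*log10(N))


12.11 dB


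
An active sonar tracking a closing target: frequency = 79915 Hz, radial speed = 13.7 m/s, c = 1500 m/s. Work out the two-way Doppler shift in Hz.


fd = 2*f*v/c = 2 * 79915 * 13.7 / 1500 = 1459.78

1459.78 Hz


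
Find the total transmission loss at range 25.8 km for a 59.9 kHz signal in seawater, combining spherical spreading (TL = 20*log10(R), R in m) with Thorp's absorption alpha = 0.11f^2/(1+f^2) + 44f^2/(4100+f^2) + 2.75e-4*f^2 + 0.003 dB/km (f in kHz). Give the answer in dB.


646.4 dB


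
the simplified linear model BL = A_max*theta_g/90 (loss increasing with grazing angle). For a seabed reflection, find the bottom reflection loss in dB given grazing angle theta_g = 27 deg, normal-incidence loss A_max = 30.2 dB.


BL = A_max * theta_g / 90 = 30.2 * 27 / 90 = 9.06

9.06 dB


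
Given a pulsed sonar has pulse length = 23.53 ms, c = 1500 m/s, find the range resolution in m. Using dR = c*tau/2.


dR = c*tau/2 = 1500 * 23.53e-3 / 2 = 17.6475

17.6475 m


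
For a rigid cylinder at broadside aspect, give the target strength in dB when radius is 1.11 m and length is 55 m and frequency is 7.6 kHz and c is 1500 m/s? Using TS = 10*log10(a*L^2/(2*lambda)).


lambda = 1500/7600 = 0.19737 m
TS = 10*log10(1.11*55^2/(2*0.19737)) = 39.3

39.3 dB


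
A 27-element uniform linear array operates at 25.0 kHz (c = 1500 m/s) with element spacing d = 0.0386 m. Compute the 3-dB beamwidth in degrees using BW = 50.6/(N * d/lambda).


Step 1: lambda = 1500/25000 = 0.06 m
Step 2: d/lambda = 0.0386/0.06 = 0.6433
Step 3: BW = 50.6/(N * d/lambda) = 50.6/(27 * 0.6433) = 2.91

2.91 deg


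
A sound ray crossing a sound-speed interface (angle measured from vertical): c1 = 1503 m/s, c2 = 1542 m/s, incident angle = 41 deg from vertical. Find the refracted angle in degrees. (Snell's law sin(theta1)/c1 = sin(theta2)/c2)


sin(theta2) = (c2/c1)*sin(theta1) = (1542/1503)*sin(41 deg) = 0.67308
theta2 = arcsin(0.67308) = 42.31

42.31 deg


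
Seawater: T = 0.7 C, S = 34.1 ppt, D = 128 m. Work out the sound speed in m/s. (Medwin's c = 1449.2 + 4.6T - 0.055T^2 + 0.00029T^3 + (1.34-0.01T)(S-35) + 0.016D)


c = 1449.2 + 4.6*0.7 - 0.055*0.7^2 + 0.00029*0.7^3 + (1.34 - 0.01*0.7)*(34.1 - 35) + 0.016*128 = 1453.24

1453.24 m/s


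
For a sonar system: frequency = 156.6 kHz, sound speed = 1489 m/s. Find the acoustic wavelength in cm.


lambda = c/f = 1489 / 156600 = 0.0095 m = 0.95 cm

0.95 cm


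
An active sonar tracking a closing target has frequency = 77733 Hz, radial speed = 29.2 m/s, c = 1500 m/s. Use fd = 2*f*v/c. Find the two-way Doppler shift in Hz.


fd = 2*f*v/c = 2 * 77733 * 29.2 / 1500 = 3026.4

3026.4 Hz


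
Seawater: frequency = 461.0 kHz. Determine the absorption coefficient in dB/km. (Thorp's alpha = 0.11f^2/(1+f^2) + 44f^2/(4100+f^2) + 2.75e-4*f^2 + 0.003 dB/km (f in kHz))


101.723 dB/km


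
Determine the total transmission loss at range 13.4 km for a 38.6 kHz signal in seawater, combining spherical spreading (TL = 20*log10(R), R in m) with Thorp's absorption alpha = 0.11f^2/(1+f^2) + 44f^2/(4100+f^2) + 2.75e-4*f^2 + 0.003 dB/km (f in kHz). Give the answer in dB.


Step 1 (Thorp): alpha = 0.11*1489.96/(1+1489.96) + 44*1489.96/(4100+1489.96) + 2.75e-4*1489.96 + 0.003 = 12.2505 dB/km
Step 2: TL_spread = 20*log10(13400) = 82.54 dB
Step 3: TL_abs = alpha*R = 12.2505 * 13.4 = 164.16 dB
Step 4: TL_total = 82.54 + 164.16 = 246.7

246.7 dB


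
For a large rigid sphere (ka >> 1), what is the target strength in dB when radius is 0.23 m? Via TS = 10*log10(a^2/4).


TS = 10*log10(0.23^2 / 4) = 10*log10(0.013225) = -18.79

-18.79 dB


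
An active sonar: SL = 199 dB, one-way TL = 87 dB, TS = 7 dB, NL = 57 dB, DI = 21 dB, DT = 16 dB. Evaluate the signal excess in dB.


SE = SL - 2*TL + TS - NL + DI - DT = 199 - 2*87 + (7) - 57 + 21 - 16 = -20

-20 dB


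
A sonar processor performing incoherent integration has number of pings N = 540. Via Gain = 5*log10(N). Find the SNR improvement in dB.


13.66 dB


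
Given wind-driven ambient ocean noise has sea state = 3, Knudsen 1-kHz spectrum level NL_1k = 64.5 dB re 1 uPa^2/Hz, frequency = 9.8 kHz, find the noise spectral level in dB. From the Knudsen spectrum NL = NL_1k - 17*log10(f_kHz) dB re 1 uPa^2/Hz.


NL = NL_1k - 17*log10(f_kHz) = 64.5 - 17*log10(9.8) = 64.5 - (16.85) = 47.65

47.65 dB


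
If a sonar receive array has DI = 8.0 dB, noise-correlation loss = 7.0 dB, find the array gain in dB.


AG = DI - L_corr = 8.0 - 7.0 = 1.0

1.0 dB


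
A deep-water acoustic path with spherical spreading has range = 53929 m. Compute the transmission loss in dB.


TL = 20*log10(53929) = 94.64

94.64 dB


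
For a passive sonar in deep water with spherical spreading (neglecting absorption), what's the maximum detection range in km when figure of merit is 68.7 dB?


2.72 km


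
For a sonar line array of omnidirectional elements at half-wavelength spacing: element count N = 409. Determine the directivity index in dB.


DI = 10*log10(409) = 26.12

26.12 dB


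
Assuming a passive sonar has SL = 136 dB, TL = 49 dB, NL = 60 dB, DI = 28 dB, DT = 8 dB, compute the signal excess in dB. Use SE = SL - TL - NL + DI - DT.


SE = SL - TL - NL + DI - DT = 136 - 49 - 60 + 28 - 8 = 47

47 dB


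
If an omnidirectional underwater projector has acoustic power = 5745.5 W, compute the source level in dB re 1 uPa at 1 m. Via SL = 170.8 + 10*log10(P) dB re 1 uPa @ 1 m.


SL = 170.8 + 10*log10(5745.5) = 170.8 + 37.59 = 208.39

208.39 dB


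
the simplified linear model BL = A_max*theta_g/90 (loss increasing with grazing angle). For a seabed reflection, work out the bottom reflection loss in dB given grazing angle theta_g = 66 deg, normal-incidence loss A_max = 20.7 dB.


15.18 dB


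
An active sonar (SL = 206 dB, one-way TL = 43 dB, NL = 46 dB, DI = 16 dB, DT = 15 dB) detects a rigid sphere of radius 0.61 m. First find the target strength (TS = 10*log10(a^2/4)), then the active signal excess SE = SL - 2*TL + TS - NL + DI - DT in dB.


Step 1: TS = 10*log10(0.61^2/4) = -10.31 dB
Step 2: SE = SL - 2*TL + TS - NL + DI - DT = 206 - 2*43 + (-10.31) - 46 + 16 - 15 = 64.69

64.69 dB


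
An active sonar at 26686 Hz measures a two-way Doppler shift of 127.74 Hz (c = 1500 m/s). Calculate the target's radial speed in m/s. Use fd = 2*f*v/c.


From fd = 2*f*v/c, v = c*fd/(2*f) = 1500 * 127.74 / (2*26686) = 3.59

3.59 m/s


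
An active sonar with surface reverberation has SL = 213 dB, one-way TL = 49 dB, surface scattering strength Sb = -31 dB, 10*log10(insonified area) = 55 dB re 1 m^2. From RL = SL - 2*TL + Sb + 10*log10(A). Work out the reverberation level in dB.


139 dB


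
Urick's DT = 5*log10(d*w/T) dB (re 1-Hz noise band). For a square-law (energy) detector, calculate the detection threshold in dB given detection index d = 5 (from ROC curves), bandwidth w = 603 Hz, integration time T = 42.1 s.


DT = 5*log10(d*w/T) = 5*log10(5 * 603 / 42.1) = 5*log10(71.62) = 9.28

9.28 dB


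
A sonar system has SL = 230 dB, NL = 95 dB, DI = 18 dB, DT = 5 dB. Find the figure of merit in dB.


FOM = SL - NL + DI - DT = 230 - 95 + 18 - 5 = 148

148 dB


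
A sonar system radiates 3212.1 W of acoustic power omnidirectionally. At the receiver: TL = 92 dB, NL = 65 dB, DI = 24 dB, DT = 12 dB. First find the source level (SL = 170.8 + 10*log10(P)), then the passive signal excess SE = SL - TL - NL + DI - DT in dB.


Step 1: SL = 170.8 + 10*log10(3212.1) = 205.87 dB
Step 2: SE = SL - TL - NL + DI - DT = 205.87 - 92 - 65 + 24 - 12 = 60.87

60.87 dB


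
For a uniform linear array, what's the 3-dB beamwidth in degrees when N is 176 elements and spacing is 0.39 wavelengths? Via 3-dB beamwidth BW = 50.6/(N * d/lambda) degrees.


0.74 deg


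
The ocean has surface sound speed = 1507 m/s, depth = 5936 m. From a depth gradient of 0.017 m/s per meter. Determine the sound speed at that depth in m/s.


1607.912 m/s


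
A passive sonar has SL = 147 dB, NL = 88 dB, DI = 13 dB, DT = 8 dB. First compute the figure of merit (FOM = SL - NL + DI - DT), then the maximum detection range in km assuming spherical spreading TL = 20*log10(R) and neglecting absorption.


Step 1: FOM = SL - NL + DI - DT = 147 - 88 + 13 - 8 = 64 dB
Step 2: at max range FOM = TL = 20*log10(R), so R = 10^(64/20) = 1584.89 m = 1.58 km

1.58 km


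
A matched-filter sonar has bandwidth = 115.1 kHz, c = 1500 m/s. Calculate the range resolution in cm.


dR = c/(2*BW) = 1500 / (2 * 115.1e3) = 0.0065 m = 0.65 cm

0.65 cm


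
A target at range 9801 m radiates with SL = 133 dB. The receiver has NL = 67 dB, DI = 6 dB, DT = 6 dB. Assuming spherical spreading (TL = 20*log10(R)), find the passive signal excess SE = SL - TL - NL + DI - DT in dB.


Step 1: TL = 20*log10(9801) = 79.83 dB
Step 2: SE = 133 - 79.83 - 67 + 6 - 6 = -13.83

-13.83 dB


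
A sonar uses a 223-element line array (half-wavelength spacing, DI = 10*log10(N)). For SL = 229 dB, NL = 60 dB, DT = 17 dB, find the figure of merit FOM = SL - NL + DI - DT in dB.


Step 1: DI = 10*log10(223) = 23.48 dB
Step 2: FOM = SL - NL + DI - DT = 229 - 60 + 23.48 - 17 = 175.48

175.48 dB


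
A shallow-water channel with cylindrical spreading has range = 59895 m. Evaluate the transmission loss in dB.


TL = 10*log10(59895) = 47.77

47.77 dB


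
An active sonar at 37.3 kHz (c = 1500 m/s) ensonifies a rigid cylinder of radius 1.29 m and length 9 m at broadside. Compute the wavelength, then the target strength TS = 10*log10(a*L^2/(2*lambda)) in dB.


Step 1: lambda = c/f = 1500/37300 = 0.04021 m
Step 2: TS = 10*log10(a*L^2/(2*lambda)) = 10*log10(1.29*9^2/(2*0.04021)) = 31.14

31.14 dB


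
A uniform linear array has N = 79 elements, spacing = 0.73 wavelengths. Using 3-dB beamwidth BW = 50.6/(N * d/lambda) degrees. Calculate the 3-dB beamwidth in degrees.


BW = 50.6 / (79 * 0.73) = 50.6 / 57.67 = 0.88

0.88 deg


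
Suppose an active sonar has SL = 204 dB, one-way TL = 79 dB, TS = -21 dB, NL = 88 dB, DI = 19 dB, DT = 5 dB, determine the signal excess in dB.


-49 dB


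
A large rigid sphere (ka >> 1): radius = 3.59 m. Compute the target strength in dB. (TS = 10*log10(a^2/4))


5.08 dB


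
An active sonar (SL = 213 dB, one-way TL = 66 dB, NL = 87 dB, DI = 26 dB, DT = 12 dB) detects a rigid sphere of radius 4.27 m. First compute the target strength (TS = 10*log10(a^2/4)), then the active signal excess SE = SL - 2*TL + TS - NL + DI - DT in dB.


Step 1: TS = 10*log10(4.27^2/4) = 6.59 dB
Step 2: SE = SL - 2*TL + TS - NL + DI - DT = 213 - 2*66 + (6.59) - 87 + 26 - 12 = 14.59

14.59 dB


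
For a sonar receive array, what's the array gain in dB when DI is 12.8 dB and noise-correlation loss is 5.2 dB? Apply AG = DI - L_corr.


AG = DI - L_corr = 12.8 - 5.2 = 7.6

7.6 dB
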